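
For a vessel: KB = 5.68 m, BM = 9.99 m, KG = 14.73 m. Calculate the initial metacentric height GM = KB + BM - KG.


Formula: GM = KB + BM - KG
Step 1 — KM = KB + BM = 5.68 + 9.99 = 15.67 m
Step 2 — GM = KM - KG = 15.67 - 14.73 = 0.94 m

0.94 m


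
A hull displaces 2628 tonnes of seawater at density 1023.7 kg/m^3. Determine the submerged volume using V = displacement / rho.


Formula: V = mass / rho
Step 1 — convert tonnes to kg: 2628 t * 1000 = 2628000 kg
Step 2 — V = 2628000 / 1023.7 ≈ 2567.2 m^3 (5 s.f.)

2567.2 m^3


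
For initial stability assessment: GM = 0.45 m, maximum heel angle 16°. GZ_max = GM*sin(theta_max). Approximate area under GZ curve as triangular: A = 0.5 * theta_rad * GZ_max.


Formula: GZ_max = GM * sin(theta); Area = 0.5 * theta_rad * GZ_max
Step 1 — GZ_max = 0.45 * sin(16°) = 0.45 * 0.275637 = 0.124037 m
Step 2 — theta_rad = 16 * pi/180 = 0.279253 rad
Step 3 — Area = 0.5 * 0.279253 * 0.124037 ≈ 0.017319 m·rad (5 s.f.)

0.017319 m·rad


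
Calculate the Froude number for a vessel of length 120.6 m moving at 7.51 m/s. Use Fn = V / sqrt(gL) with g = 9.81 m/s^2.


Formula: Fn = V / sqrt(g * L)
Step 1 — g * L = 9.81 * 120.6 = 1183.086
Step 2 — sqrt(g * L) = sqrt(1183.086) = 34.396017
Step 3 — Fn = 7.51 / 34.396017 ≈ 0.21834 (5 s.f.)

0.21834


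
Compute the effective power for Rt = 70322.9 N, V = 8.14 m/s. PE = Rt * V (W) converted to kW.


Formula: PE = Rt * V / 1000 (kW)
Step 1 — PE (W) = 70322.9 * 8.14 = 572428.406 W
Step 2 — PE (kW) = 572428.406 / 1000 ≈ 572.43 kW (5 s.f.)

572.43 kW


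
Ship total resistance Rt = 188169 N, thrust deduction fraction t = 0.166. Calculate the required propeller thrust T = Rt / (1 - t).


Formula: T = Rt / (1 - t)
Step 1 — (1 - t) = 1 - 0.166 = 0.834
Step 2 — T = 188169 / 0.834 ≈ 225620 N (5 s.f.)

225620 N


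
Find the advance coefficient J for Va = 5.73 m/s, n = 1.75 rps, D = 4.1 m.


Formula: J = Va / (n * D)
Step 1 — n * D = 1.75 * 4.1 = 7.175
Step 2 — J = 5.73 / 7.175 ≈ 0.79861 (5 s.f.)

0.79861


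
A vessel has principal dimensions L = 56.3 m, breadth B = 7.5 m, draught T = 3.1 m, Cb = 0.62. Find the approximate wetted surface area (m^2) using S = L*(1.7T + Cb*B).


Formula: S = 1.7*L*T + V/T with V = Cb*L*B*T, i.e. S = L * (1.7*T + Cb*B)
Step 1 — 1.7*T = 1.7 * 3.1 = 5.27 m
Step 2 — Cb*B = 0.62 * 7.5 = 4.65 m
Step 3 — 1.7*T + Cb*B = 5.27 + 4.65 = 9.92 m
Step 4 — S = 56.3 * 9.92 ≈ 558.50 m^2 (5 s.f.)

558.50 m^2


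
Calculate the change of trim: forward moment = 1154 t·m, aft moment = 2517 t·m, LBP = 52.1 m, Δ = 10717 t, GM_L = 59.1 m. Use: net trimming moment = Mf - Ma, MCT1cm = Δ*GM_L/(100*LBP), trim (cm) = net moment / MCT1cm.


Formula: net trimming moment = Mf - Ma; MCT1cm = Δ*GM_L/(100*LBP); trim = net moment / MCT1cm
Step 1 — net trimming moment = 1154 - 2517 = -1363 t·m
Step 2 — MCT1cm = 10717 * 59.1 / (100 * 52.1) = 121.569 t·m/cm
Step 3 — trim = -1363 / 121.569 ≈ -11.212 cm (5 s.f.)

-11.212 cm


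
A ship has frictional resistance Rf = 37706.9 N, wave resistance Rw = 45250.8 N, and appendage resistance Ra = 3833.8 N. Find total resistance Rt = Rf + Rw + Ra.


Formula: Rt = Rf + Rw + Ra
Substituting: Rt = 37706.9 + 45250.8 + 3833.8
Result: Rt = 86791.5 N

86791.5 N


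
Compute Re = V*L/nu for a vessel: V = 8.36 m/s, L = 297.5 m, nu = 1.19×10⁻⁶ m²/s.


Formula: Re = V * L / nu
Step 1 — V * L = 8.36 * 297.5 = 2487.1 m^2/s
Step 2 — Re = 2487.1 / 1.19e-6 = 2.09e+09

2.09e+09


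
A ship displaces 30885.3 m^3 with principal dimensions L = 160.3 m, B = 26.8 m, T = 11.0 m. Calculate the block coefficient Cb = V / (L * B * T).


Formula: Cb = V / (L * B * T)
Step 1 — L * B * T = 160.3 * 26.8 * 11.0 = 47256.44 m^3
Step 2 — Cb = 30885.3 / 47256.44 ≈ 0.65357 (5 s.f.)

0.65357


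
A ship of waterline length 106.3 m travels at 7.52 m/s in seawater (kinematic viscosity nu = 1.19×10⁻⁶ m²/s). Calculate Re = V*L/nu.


Formula: Re = V * L / nu
Step 1 — V * L = 7.52 * 106.3 = 799.376 m^2/s
Step 2 — Re = 799.376 / 1.19e-6 = 6.72e+08

6.72e+08


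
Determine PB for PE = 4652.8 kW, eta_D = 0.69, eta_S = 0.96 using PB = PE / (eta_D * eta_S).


Formula: PB = PE / (eta_D * eta_S)
Step 1 — combined efficiency = eta_D * eta_S = 0.69 * 0.96 = 0.6624
Step 2 — PB = 4652.8 / 0.6624 ≈ 7024.2 kW (5 s.f.)

7024.2 kW


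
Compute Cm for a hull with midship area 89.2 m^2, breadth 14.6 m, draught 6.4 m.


Formula: Cm = Am / (B * T)
Step 1 — B * T = 14.6 * 6.4 = 93.44 m^2
Step 2 — Cm = 89.2 / 93.44 ≈ 0.95462 (5 s.f.)

0.95462


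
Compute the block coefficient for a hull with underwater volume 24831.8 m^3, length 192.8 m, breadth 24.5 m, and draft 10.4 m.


Formula: Cb = V / (L * B * T)
Step 1 — L * B * T = 192.8 * 24.5 * 10.4 = 49125.44 m^3
Step 2 — Cb = 24831.8 / 49125.44 ≈ 0.50548 (5 s.f.)

0.50548


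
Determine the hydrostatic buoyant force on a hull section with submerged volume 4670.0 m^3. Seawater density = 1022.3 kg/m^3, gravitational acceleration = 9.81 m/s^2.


Formula: Fb = rho * g * V
Substituting: Fb = 1022.3 * 9.81 * 4670.0
Intermediate: 1022.3 * 9.81 = 10028.763
Result: Fb = 10028.763 * 4670.0 ≈ 46834000 N (5 s.f.)

46834000 N


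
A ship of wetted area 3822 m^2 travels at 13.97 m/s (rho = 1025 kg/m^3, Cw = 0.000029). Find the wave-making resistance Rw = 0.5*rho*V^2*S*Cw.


Formula: Rw = 0.5 * rho * V^2 * S * Cw
Step 1 — V^2 = 13.97^2 = 195.1609
Step 2 — 0.5 * rho * V^2 = 0.5 * 1025 * 195.1609 = 100019.96125
Step 3 — Rw = 100019.96125 * 3822 * 0.000029 ≈ 11086 N (5 s.f.)

11086 N


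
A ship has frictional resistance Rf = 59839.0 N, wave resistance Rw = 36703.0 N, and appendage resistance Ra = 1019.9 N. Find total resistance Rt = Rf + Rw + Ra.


Formula: Rt = Rf + Rw + Ra
Substituting: Rt = 59839.0 + 36703.0 + 1019.9
Result: Rt = 97561.9 N

97561.9 N


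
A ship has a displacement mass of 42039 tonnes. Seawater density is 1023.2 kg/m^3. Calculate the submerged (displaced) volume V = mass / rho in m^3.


Formula: V = mass / rho
Step 1 — convert tonnes to kg: 42039 t * 1000 = 42039000 kg
Step 2 — V = 42039000 / 1023.2 ≈ 41086 m^3 (5 s.f.)

41086 m^3


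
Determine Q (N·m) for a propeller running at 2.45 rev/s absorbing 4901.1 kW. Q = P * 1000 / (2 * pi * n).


Formula: Q = P_W / (2 * pi * n)
Step 1 — P_W = 4901.1 kW * 1000 = 4901100.0 W
Step 2 — 2 * pi * n = 2 * pi * 2.45 = 15.393804
Step 3 — Q = 4901100.0 / 15.393804 ≈ 318380 N·m (5 s.f.)

318380 N·m


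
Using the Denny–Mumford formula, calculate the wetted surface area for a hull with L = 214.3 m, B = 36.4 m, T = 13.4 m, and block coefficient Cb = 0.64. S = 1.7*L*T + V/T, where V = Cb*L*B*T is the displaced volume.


Formula: S = 1.7*L*T + V/T with V = Cb*L*B*T, i.e. S = L * (1.7*T + Cb*B)
Step 1 — 1.7*T = 1.7 * 13.4 = 22.78 m
Step 2 — Cb*B = 0.64 * 36.4 = 23.296 m
Step 3 — 1.7*T + Cb*B = 22.78 + 23.296 = 46.076 m
Step 4 — S = 214.3 * 46.076 ≈ 9874.1 m^2 (5 s.f.)

9874.1 m^2


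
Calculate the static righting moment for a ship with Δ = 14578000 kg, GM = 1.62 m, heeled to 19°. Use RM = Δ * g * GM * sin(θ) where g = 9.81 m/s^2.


Formula: GZ = GM * sin(theta); RM = disp * g * GZ
Step 1 — GZ = 1.62 * sin(19°) = 1.62 * 0.325568 = 0.52742 m
Step 2 — RM = 14578000 * 9.81 * 0.52742 ≈ 75426000 N·m (5 s.f.)

75426000 N·m


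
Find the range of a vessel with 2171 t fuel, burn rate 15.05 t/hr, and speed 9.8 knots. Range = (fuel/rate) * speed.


Formula: endurance = fuel / rate; range = endurance * speed
Step 1 — endurance = 2171 / 15.05 = 144.2525 hours
Step 2 — range = 144.2525 * 9.8 ≈ 1413.7 nautical miles (5 s.f.)

1413.7 NM


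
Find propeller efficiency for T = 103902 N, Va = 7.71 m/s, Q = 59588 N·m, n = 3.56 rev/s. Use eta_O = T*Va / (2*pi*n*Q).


Formula: eta = T * Va / (2 * pi * n * Q)
Step 1 — numerator = T * Va = 103902 * 7.71 = 801084.42
Step 2 — 2 * pi * n = 2 * pi * 3.56 = 22.36814
Step 3 — denominator = 22.36814 * 59588 = 1332872.73
Step 4 — eta = 801084.42 / 1332872.73 ≈ 0.60102 (5 s.f.)

0.60102


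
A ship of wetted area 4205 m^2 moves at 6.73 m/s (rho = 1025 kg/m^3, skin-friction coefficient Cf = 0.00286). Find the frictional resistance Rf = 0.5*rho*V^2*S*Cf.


Formula: Rf = 0.5 * rho * V^2 * S * Cf
Step 1 — V^2 = 6.73^2 = 45.2929
Step 2 — 0.5 * rho * V^2 = 0.5 * 1025 * 45.2929 = 23212.61125
Step 3 — Rf = 23212.61125 * 4205 * 0.00286 ≈ 279160 N (5 s.f.)

279160 N


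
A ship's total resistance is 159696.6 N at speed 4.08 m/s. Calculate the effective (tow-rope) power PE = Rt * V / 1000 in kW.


Formula: PE = Rt * V / 1000 (kW)
Step 1 — PE (W) = 159696.6 * 4.08 = 651562.128 W
Step 2 — PE (kW) = 651562.128 / 1000 ≈ 651.56 kW (5 s.f.)

651.56 kW


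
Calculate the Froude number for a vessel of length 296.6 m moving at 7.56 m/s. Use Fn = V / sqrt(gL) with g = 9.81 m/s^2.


Formula: Fn = V / sqrt(g * L)
Step 1 — g * L = 9.81 * 296.6 = 2909.646
Step 2 — sqrt(g * L) = sqrt(2909.646) = 53.941135
Step 3 — Fn = 7.56 / 53.941135 ≈ 0.14015 (5 s.f.)

0.14015


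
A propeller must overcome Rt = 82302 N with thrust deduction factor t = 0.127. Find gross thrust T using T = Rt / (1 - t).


Formula: T = Rt / (1 - t)
Step 1 — (1 - t) = 1 - 0.127 = 0.873
Step 2 — T = 82302 / 0.873 ≈ 94275 N (5 s.f.)

94275 N


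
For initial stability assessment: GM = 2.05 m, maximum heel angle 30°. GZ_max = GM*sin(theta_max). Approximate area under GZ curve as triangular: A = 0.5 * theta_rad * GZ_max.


Formula: GZ_max = GM * sin(theta); Area = 0.5 * theta_rad * GZ_max
Step 1 — GZ_max = 2.05 * sin(30°) = 2.05 * 0.5 = 1.025 m
Step 2 — theta_rad = 30 * pi/180 = 0.523599 rad
Step 3 — Area = 0.5 * 0.523599 * 1.025 ≈ 0.26834 m·rad (5 s.f.)

0.26834 m·rad


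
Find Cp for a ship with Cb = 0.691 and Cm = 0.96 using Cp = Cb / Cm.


Formula: Cp = Cb / Cm
Substituting: Cp = 0.691 / 0.96
Result: Cp ≈ 0.71979 (5 s.f.)

0.71979


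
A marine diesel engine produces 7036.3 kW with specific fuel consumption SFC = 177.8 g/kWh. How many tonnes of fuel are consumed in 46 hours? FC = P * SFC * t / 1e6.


Formula: FC (tonnes) = P * SFC * t / 1,000,000
Step 1 — P * SFC * t = 7036.3 * 177.8 * 46 = 57548490.44 g
Step 2 — FC (tonnes) = 57548490.44 / 1,000,000 ≈ 57.548 tonnes (5 s.f.)

57.548 tonnes


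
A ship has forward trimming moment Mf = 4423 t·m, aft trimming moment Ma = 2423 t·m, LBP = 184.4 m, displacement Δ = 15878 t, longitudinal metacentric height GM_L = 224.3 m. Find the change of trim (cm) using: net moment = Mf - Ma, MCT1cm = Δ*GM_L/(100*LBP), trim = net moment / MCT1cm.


Formula: net trimming moment = Mf - Ma; MCT1cm = Δ*GM_L/(100*LBP); trim = net moment / MCT1cm
Step 1 — net trimming moment = 4423 - 2423 = 2000 t·m
Step 2 — MCT1cm = 15878 * 224.3 / (100 * 184.4) = 193.1364 t·m/cm
Step 3 — trim = 2000 / 193.1364 ≈ 10.355 cm (5 s.f.)

10.355 cm


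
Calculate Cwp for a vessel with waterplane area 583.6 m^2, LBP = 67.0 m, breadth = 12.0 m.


Formula: Cwp = Aw / (L * B)
Step 1 — L * B = 67.0 * 12.0 = 804.0 m^2
Step 2 — Cwp = 583.6 / 804.0 ≈ 0.72587 (5 s.f.)

0.72587


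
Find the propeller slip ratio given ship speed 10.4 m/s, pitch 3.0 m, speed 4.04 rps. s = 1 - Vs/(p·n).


Formula: s = 1 - Vs / (p * n)
Step 1 — p * n = 3.0 * 4.04 = 12.12
Step 2 — Vs / (p*n) = 10.4 / 12.12 = 0.858086 (6 d.p.)
Step 3 — s = 1 - 0.858086 = 0.141914

0.141914


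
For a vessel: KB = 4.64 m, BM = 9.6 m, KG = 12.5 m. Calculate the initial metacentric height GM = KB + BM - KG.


Formula: GM = KB + BM - KG
Step 1 — KM = KB + BM = 4.64 + 9.6 = 14.24 m
Step 2 — GM = KM - KG = 14.24 - 12.5 = 1.74 m

1.74 m


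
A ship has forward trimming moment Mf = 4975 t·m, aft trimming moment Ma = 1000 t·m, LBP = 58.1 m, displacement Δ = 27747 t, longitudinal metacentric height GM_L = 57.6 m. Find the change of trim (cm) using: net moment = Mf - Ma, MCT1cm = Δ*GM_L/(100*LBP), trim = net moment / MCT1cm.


Formula: net trimming moment = Mf - Ma; MCT1cm = Δ*GM_L/(100*LBP); trim = net moment / MCT1cm
Step 1 — net trimming moment = 4975 - 1000 = 3975 t·m
Step 2 — MCT1cm = 27747 * 57.6 / (100 * 58.1) = 275.0821 t·m/cm
Step 3 — trim = 3975 / 275.0821 ≈ 14.450 cm (5 s.f.)

14.450 cm


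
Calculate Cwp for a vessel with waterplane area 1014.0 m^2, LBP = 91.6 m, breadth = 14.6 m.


Formula: Cwp = Aw / (L * B)
Step 1 — L * B = 91.6 * 14.6 = 1337.36 m^2
Step 2 — Cwp = 1014.0 / 1337.36 ≈ 0.75821 (5 s.f.)

0.75821


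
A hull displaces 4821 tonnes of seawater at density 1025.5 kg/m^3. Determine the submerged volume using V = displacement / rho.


Formula: V = mass / rho
Step 1 — convert tonnes to kg: 4821 t * 1000 = 4821000 kg
Step 2 — V = 4821000 / 1025.5 ≈ 4701.1 m^3 (5 s.f.)

4701.1 m^3


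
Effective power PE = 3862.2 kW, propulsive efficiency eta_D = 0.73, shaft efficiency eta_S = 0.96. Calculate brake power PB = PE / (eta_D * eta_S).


Formula: PB = PE / (eta_D * eta_S)
Step 1 — combined efficiency = eta_D * eta_S = 0.73 * 0.96 = 0.7008
Step 2 — PB = 3862.2 / 0.7008 ≈ 5511.1 kW (5 s.f.)

5511.1 kW


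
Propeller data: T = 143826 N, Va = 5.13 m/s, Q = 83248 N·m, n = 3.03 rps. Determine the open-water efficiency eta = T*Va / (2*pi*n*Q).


Formula: eta = T * Va / (2 * pi * n * Q)
Step 1 — numerator = T * Va = 143826 * 5.13 = 737827.38
Step 2 — 2 * pi * n = 2 * pi * 3.03 = 19.038051
Step 3 — denominator = 19.038051 * 83248 = 1584879.67
Step 4 — eta = 737827.38 / 1584879.67 ≈ 0.46554 (5 s.f.)

0.46554


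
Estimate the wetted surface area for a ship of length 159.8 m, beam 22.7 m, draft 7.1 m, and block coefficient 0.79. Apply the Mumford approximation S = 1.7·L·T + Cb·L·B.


Formula: S = 1.7*L*T + V/T with V = Cb*L*B*T, i.e. S = L * (1.7*T + Cb*B)
Step 1 — 1.7*T = 1.7 * 7.1 = 12.07 m
Step 2 — Cb*B = 0.79 * 22.7 = 17.933 m
Step 3 — 1.7*T + Cb*B = 12.07 + 17.933 = 30.003 m
Step 4 — S = 159.8 * 30.003 ≈ 4794.5 m^2 (5 s.f.)

4794.5 m^2


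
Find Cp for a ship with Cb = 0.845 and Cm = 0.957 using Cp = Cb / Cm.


Formula: Cp = Cb / Cm
Substituting: Cp = 0.845 / 0.957
Result: Cp ≈ 0.88297 (5 s.f.)

0.88297


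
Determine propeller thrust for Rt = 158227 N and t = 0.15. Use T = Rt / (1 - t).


Formula: T = Rt / (1 - t)
Step 1 — (1 - t) = 1 - 0.15 = 0.85
Step 2 — T = 158227 / 0.85 ≈ 186150 N (5 s.f.)

186150 N


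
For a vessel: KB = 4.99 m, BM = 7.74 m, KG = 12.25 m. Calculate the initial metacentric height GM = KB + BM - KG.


Formula: GM = KB + BM - KG
Step 1 — KM = KB + BM = 4.99 + 7.74 = 12.73 m
Step 2 — GM = KM - KG = 12.73 - 12.25 = 0.48 m

0.48 m


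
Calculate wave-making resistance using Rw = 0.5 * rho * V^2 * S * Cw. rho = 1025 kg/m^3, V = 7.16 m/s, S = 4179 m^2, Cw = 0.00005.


Formula: Rw = 0.5 * rho * V^2 * S * Cw
Step 1 — V^2 = 7.16^2 = 51.2656
Step 2 — 0.5 * rho * V^2 = 0.5 * 1025 * 51.2656 = 26273.62
Step 3 — Rw = 26273.62 * 4179 * 0.00005 ≈ 5489.9 N (5 s.f.)

5489.9 N


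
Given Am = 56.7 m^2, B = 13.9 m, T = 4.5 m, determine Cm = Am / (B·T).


Formula: Cm = Am / (B * T)
Step 1 — B * T = 13.9 * 4.5 = 62.55 m^2
Step 2 — Cm = 56.7 / 62.55 ≈ 0.90647 (5 s.f.)

0.90647


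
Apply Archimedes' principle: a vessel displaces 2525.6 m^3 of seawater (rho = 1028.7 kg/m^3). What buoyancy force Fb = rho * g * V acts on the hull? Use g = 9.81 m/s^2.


Formula: Fb = rho * g * V
Substituting: Fb = 1028.7 * 9.81 * 2525.6
Intermediate: 1028.7 * 9.81 = 10091.547
Result: Fb = 10091.547 * 2525.6 ≈ 25487000 N (5 s.f.)

25487000 N


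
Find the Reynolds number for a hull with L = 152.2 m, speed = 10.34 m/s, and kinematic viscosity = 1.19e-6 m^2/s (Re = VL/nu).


Formula: Re = V * L / nu
Step 1 — V * L = 10.34 * 152.2 = 1573.748 m^2/s
Step 2 — Re = 1573.748 / 1.19e-6 = 1.32e+09

1.32e+09


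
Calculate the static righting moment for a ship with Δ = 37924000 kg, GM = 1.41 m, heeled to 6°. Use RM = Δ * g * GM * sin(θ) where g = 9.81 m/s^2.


Formula: GZ = GM * sin(theta); RM = disp * g * GZ
Step 1 — GZ = 1.41 * sin(6°) = 1.41 * 0.104528 = 0.147384 m
Step 2 — RM = 37924000 * 9.81 * 0.147384 ≈ 54832000 N·m (5 s.f.)

54832000 N·m


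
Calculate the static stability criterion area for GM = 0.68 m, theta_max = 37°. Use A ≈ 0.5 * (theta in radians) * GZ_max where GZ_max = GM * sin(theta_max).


Formula: GZ_max = GM * sin(theta); Area = 0.5 * theta_rad * GZ_max
Step 1 — GZ_max = 0.68 * sin(37°) = 0.68 * 0.601815 = 0.409234 m
Step 2 — theta_rad = 37 * pi/180 = 0.645772 rad
Step 3 — Area = 0.5 * 0.645772 * 0.409234 ≈ 0.13214 m·rad (5 s.f.)

0.13214 m·rad


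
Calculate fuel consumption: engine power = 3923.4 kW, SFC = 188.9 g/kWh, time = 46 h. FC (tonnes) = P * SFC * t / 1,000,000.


Formula: FC (tonnes) = P * SFC * t / 1,000,000
Step 1 — P * SFC * t = 3923.4 * 188.9 * 46 = 34091991.96 g
Step 2 — FC (tonnes) = 34091991.96 / 1,000,000 ≈ 34.092 tonnes (5 s.f.)

34.092 tonnes


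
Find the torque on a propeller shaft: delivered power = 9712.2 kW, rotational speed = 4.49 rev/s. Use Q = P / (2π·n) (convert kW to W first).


Formula: Q = P_W / (2 * pi * n)
Step 1 — P_W = 9712.2 kW * 1000 = 9712200.0 W
Step 2 — 2 * pi * n = 2 * pi * 4.49 = 28.211502
Step 3 — Q = 9712200.0 / 28.211502 ≈ 344260 N·m (5 s.f.)

344260 N·m


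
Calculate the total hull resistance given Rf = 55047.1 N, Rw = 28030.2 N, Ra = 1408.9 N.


Formula: Rt = Rf + Rw + Ra
Substituting: Rt = 55047.1 + 28030.2 + 1408.9
Result: Rt = 84486.2 N

84486.2 N


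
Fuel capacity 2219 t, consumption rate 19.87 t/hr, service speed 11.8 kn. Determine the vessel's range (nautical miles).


Formula: endurance = fuel / rate; range = endurance * speed
Step 1 — endurance = 2219 / 19.87 = 111.6759 hours
Step 2 — range = 111.6759 * 11.8 ≈ 1317.8 nautical miles (5 s.f.)

1317.8 NM


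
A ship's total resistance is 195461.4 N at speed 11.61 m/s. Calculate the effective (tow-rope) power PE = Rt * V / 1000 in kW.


Formula: PE = Rt * V / 1000 (kW)
Step 1 — PE (W) = 195461.4 * 11.61 = 2269306.854 W
Step 2 — PE (kW) = 2269306.854 / 1000 ≈ 2269.3 kW (5 s.f.)

2269.3 kW


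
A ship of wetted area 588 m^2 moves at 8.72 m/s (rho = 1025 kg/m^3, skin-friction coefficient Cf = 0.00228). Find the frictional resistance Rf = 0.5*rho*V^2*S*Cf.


Formula: Rf = 0.5 * rho * V^2 * S * Cf
Step 1 — V^2 = 8.72^2 = 76.0384
Step 2 — 0.5 * rho * V^2 = 0.5 * 1025 * 76.0384 = 38969.68
Step 3 — Rf = 38969.68 * 588 * 0.00228 ≈ 52244 N (5 s.f.)

52244 N


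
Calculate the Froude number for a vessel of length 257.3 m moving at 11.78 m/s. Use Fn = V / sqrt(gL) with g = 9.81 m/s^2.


Formula: Fn = V / sqrt(g * L)
Step 1 — g * L = 9.81 * 257.3 = 2524.113
Step 2 — sqrt(g * L) = sqrt(2524.113) = 50.240551
Step 3 — Fn = 11.78 / 50.240551 ≈ 0.23447 (5 s.f.)

0.23447


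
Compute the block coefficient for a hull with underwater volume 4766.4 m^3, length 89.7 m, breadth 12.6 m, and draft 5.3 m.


Formula: Cb = V / (L * B * T)
Step 1 — L * B * T = 89.7 * 12.6 * 5.3 = 5990.166 m^3
Step 2 — Cb = 4766.4 / 5990.166 ≈ 0.79570 (5 s.f.)

0.79570


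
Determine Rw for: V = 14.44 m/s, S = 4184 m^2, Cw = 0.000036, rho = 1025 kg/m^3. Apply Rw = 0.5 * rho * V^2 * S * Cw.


Formula: Rw = 0.5 * rho * V^2 * S * Cw
Step 1 — V^2 = 14.44^2 = 208.5136
Step 2 — 0.5 * rho * V^2 = 0.5 * 1025 * 208.5136 = 106863.22
Step 3 — Rw = 106863.22 * 4184 * 0.000036 ≈ 16096 N (5 s.f.)

16096 N


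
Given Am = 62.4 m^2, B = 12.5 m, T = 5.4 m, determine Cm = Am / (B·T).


Formula: Cm = Am / (B * T)
Step 1 — B * T = 12.5 * 5.4 = 67.5 m^2
Step 2 — Cm = 62.4 / 67.5 ≈ 0.92444 (5 s.f.)

0.92444


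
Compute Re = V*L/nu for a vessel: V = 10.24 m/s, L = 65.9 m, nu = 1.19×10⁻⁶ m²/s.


Formula: Re = V * L / nu
Step 1 — V * L = 10.24 * 65.9 = 674.816 m^2/s
Step 2 — Re = 674.816 / 1.19e-6 = 5.67e+08

5.67e+08


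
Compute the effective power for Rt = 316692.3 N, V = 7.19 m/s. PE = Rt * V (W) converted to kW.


Formula: PE = Rt * V / 1000 (kW)
Step 1 — PE (W) = 316692.3 * 7.19 = 2277017.637 W
Step 2 — PE (kW) = 2277017.637 / 1000 ≈ 2277.0 kW (5 s.f.)

2277.0 kW


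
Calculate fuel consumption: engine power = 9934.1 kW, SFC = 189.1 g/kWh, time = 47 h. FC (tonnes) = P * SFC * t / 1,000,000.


Formula: FC (tonnes) = P * SFC * t / 1,000,000
Step 1 — P * SFC * t = 9934.1 * 189.1 * 47 = 88291300.57 g
Step 2 — FC (tonnes) = 88291300.57 / 1,000,000 ≈ 88.291 tonnes (5 s.f.)

88.291 tonnes


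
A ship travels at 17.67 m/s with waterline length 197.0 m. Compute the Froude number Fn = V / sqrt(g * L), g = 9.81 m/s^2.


Formula: Fn = V / sqrt(g * L)
Step 1 — g * L = 9.81 * 197.0 = 1932.57
Step 2 — sqrt(g * L) = sqrt(1932.57) = 43.961005
Step 3 — Fn = 17.67 / 43.961005 ≈ 0.40195 (5 s.f.)

0.40195


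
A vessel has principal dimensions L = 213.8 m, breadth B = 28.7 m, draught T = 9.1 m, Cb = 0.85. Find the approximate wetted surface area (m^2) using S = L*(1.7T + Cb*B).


Formula: S = 1.7*L*T + V/T with V = Cb*L*B*T, i.e. S = L * (1.7*T + Cb*B)
Step 1 — 1.7*T = 1.7 * 9.1 = 15.47 m
Step 2 — Cb*B = 0.85 * 28.7 = 24.395 m
Step 3 — 1.7*T + Cb*B = 15.47 + 24.395 = 39.865 m
Step 4 — S = 213.8 * 39.865 ≈ 8523.1 m^2 (5 s.f.)

8523.1 m^2


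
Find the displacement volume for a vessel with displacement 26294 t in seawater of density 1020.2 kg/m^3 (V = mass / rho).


Formula: V = mass / rho
Step 1 — convert tonnes to kg: 26294 t * 1000 = 26294000 kg
Step 2 — V = 26294000 / 1020.2 ≈ 25773 m^3 (5 s.f.)

25773 m^3


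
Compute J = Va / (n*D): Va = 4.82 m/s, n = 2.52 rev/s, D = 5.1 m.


Formula: J = Va / (n * D)
Step 1 — n * D = 2.52 * 5.1 = 12.852
Step 2 — J = 4.82 / 12.852 ≈ 0.37504 (5 s.f.)

0.37504


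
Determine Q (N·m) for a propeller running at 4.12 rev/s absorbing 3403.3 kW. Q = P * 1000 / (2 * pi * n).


Formula: Q = P_W / (2 * pi * n)
Step 1 — P_W = 3403.3 kW * 1000 = 3403300.0 W
Step 2 — 2 * pi * n = 2 * pi * 4.12 = 25.886723
Step 3 — Q = 3403300.0 / 25.886723 ≈ 131470 N·m (5 s.f.)

131470 N·m


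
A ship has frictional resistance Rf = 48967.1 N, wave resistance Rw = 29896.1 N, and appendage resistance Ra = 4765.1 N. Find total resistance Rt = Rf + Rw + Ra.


Formula: Rt = Rf + Rw + Ra
Substituting: Rt = 48967.1 + 29896.1 + 4765.1
Result: Rt = 83628.3 N

83628.3 N


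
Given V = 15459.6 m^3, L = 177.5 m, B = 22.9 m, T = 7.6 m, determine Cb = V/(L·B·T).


Formula: Cb = V / (L * B * T)
Step 1 — L * B * T = 177.5 * 22.9 * 7.6 = 30892.1 m^3
Step 2 — Cb = 15459.6 / 30892.1 ≈ 0.50044 (5 s.f.)

0.50044


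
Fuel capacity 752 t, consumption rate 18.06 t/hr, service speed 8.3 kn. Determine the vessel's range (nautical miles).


Formula: endurance = fuel / rate; range = endurance * speed
Step 1 — endurance = 752 / 18.06 = 41.639 hours
Step 2 — range = 41.639 * 8.3 ≈ 345.60 nautical miles (5 s.f.)

345.60 NM


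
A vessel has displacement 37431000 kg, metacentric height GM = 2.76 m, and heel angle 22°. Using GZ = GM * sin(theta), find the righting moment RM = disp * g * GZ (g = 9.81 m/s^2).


Formula: GZ = GM * sin(theta); RM = disp * g * GZ
Step 1 — GZ = 2.76 * sin(22°) = 2.76 * 0.374607 = 1.033915 m
Step 2 — RM = 37431000 * 9.81 * 1.033915 ≈ 379650000 N·m (5 s.f.)

379650000 N·m


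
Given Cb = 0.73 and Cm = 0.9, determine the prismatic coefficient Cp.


Formula: Cp = Cb / Cm
Substituting: Cp = 0.73 / 0.9
Result: Cp ≈ 0.81111 (5 s.f.)

0.81111


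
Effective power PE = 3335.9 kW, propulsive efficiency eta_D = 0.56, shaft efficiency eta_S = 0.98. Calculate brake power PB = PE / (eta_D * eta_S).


Formula: PB = PE / (eta_D * eta_S)
Step 1 — combined efficiency = eta_D * eta_S = 0.56 * 0.98 = 0.5488
Step 2 — PB = 3335.9 / 0.5488 ≈ 6078.5 kW (5 s.f.)

6078.5 kW


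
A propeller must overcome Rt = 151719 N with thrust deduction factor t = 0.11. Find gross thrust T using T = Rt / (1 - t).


Formula: T = Rt / (1 - t)
Step 1 — (1 - t) = 1 - 0.11 = 0.89
Step 2 — T = 151719 / 0.89 ≈ 170470 N (5 s.f.)

170470 N


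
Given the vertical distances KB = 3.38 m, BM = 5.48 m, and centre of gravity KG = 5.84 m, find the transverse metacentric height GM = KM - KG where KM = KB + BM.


Formula: GM = KB + BM - KG
Step 1 — KM = KB + BM = 3.38 + 5.48 = 8.86 m
Step 2 — GM = KM - KG = 8.86 - 5.84 = 3.02 m

3.02 m


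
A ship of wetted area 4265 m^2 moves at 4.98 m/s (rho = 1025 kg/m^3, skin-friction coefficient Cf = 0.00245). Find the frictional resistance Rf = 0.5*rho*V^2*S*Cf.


Formula: Rf = 0.5 * rho * V^2 * S * Cf
Step 1 — V^2 = 4.98^2 = 24.8004
Step 2 — 0.5 * rho * V^2 = 0.5 * 1025 * 24.8004 = 12710.205
Step 3 — Rf = 12710.205 * 4265 * 0.00245 ≈ 132810 N (5 s.f.)

132810 N


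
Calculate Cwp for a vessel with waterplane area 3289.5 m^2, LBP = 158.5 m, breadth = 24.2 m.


Formula: Cwp = Aw / (L * B)
Step 1 — L * B = 158.5 * 24.2 = 3835.7 m^2
Step 2 — Cwp = 3289.5 / 3835.7 ≈ 0.85760 (5 s.f.)

0.85760


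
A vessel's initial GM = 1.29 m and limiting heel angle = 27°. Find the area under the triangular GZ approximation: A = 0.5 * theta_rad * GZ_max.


Formula: GZ_max = GM * sin(theta); Area = 0.5 * theta_rad * GZ_max
Step 1 — GZ_max = 1.29 * sin(27°) = 1.29 * 0.45399 = 0.585647 m
Step 2 — theta_rad = 27 * pi/180 = 0.471239 rad
Step 3 — Area = 0.5 * 0.471239 * 0.585647 ≈ 0.13799 m·rad (5 s.f.)

0.13799 m·rad


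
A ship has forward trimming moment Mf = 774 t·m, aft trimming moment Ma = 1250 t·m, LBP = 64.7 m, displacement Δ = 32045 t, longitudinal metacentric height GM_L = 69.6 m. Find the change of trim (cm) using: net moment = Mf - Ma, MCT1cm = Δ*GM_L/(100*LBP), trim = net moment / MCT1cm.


Formula: net trimming moment = Mf - Ma; MCT1cm = Δ*GM_L/(100*LBP); trim = net moment / MCT1cm
Step 1 — net trimming moment = 774 - 1250 = -476 t·m
Step 2 — MCT1cm = 32045 * 69.6 / (100 * 64.7) = 344.719 t·m/cm
Step 3 — trim = -476 / 344.719 ≈ -1.3808 cm (5 s.f.)

-1.3808 cm


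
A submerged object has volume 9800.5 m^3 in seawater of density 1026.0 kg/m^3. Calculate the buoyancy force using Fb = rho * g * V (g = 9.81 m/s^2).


Formula: Fb = rho * g * V
Substituting: Fb = 1026.0 * 9.81 * 9800.5
Intermediate: 1026.0 * 9.81 = 10065.06
Result: Fb = 10065.06 * 9800.5 ≈ 98643000 N (5 s.f.)

98643000 N


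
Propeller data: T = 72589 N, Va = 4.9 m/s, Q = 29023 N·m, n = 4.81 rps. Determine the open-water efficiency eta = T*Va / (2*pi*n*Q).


Formula: eta = T * Va / (2 * pi * n * Q)
Step 1 — numerator = T * Va = 72589 * 4.9 = 355686.1
Step 2 — 2 * pi * n = 2 * pi * 4.81 = 30.222121
Step 3 — denominator = 30.222121 * 29023 = 877136.62
Step 4 — eta = 355686.1 / 877136.62 ≈ 0.40551 (5 s.f.)

0.40551


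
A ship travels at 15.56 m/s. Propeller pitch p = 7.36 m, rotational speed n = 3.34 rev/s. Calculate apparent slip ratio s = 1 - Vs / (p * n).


Formula: s = 1 - Vs / (p * n)
Step 1 — p * n = 7.36 * 3.34 = 24.5824
Step 2 — Vs / (p*n) = 15.56 / 24.5824 = 0.632973 (6 d.p.)
Step 3 — s = 1 - 0.632973 = 0.367027

0.367027


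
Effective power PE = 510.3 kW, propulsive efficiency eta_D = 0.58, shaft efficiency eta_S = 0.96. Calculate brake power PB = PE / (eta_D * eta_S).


Formula: PB = PE / (eta_D * eta_S)
Step 1 — combined efficiency = eta_D * eta_S = 0.58 * 0.96 = 0.5568
Step 2 — PB = 510.3 / 0.5568 ≈ 916.49 kW (5 s.f.)

916.49 kW


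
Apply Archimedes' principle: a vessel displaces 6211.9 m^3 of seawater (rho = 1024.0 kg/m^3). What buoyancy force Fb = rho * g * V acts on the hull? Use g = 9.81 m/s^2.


Formula: Fb = rho * g * V
Substituting: Fb = 1024.0 * 9.81 * 6211.9
Intermediate: 1024.0 * 9.81 = 10045.44
Result: Fb = 10045.44 * 6211.9 ≈ 62401000 N (5 s.f.)

62401000 N


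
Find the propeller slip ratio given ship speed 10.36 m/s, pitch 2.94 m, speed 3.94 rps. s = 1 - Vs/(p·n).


Formula: s = 1 - Vs / (p * n)
Step 1 — p * n = 2.94 * 3.94 = 11.5836
Step 2 — Vs / (p*n) = 10.36 / 11.5836 = 0.894368 (6 d.p.)
Step 3 — s = 1 - 0.894368 = 0.105632

0.105632


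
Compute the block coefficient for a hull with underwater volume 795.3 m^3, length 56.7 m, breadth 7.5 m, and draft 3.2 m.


Formula: Cb = V / (L * B * T)
Step 1 — L * B * T = 56.7 * 7.5 * 3.2 = 1360.8 m^3
Step 2 — Cb = 795.3 / 1360.8 ≈ 0.58444 (5 s.f.)

0.58444


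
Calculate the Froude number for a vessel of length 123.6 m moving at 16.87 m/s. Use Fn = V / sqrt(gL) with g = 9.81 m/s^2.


Formula: Fn = V / sqrt(g * L)
Step 1 — g * L = 9.81 * 123.6 = 1212.516
Step 2 — sqrt(g * L) = sqrt(1212.516) = 34.8212
Step 3 — Fn = 16.87 / 34.8212 ≈ 0.48447 (5 s.f.)

0.48447


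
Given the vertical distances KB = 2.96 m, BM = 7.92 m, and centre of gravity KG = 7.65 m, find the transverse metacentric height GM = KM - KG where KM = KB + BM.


Formula: GM = KB + BM - KG
Step 1 — KM = KB + BM = 2.96 + 7.92 = 10.88 m
Step 2 — GM = KM - KG = 10.88 - 7.65 = 3.23 m

3.23 m


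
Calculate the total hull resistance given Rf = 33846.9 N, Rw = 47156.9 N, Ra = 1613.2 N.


Formula: Rt = Rf + Rw + Ra
Substituting: Rt = 33846.9 + 47156.9 + 1613.2
Result: Rt = 82617.0 N

82617.0 N


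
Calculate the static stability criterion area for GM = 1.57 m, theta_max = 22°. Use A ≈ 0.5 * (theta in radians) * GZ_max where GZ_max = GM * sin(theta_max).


Formula: GZ_max = GM * sin(theta); Area = 0.5 * theta_rad * GZ_max
Step 1 — GZ_max = 1.57 * sin(22°) = 1.57 * 0.374607 = 0.588133 m
Step 2 — theta_rad = 22 * pi/180 = 0.383972 rad
Step 3 — Area = 0.5 * 0.383972 * 0.588133 ≈ 0.11291 m·rad (5 s.f.)

0.11291 m·rad


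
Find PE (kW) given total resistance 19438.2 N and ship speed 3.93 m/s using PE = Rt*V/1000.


Formula: PE = Rt * V / 1000 (kW)
Step 1 — PE (W) = 19438.2 * 3.93 = 76392.126 W
Step 2 — PE (kW) = 76392.126 / 1000 ≈ 76.392 kW (5 s.f.)

76.392 kW


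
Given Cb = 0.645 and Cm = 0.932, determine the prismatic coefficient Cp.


Formula: Cp = Cb / Cm
Substituting: Cp = 0.645 / 0.932
Result: Cp ≈ 0.69206 (5 s.f.)

0.69206


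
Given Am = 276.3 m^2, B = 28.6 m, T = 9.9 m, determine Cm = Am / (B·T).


Formula: Cm = Am / (B * T)
Step 1 — B * T = 28.6 * 9.9 = 283.14 m^2
Step 2 — Cm = 276.3 / 283.14 ≈ 0.97584 (5 s.f.)

0.97584


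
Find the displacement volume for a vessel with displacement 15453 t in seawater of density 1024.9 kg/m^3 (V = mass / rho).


Formula: V = mass / rho
Step 1 — convert tonnes to kg: 15453 t * 1000 = 15453000 kg
Step 2 — V = 15453000 / 1024.9 ≈ 15078 m^3 (5 s.f.)

15078 m^3


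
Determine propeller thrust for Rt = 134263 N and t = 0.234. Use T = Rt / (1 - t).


Formula: T = Rt / (1 - t)
Step 1 — (1 - t) = 1 - 0.234 = 0.766
Step 2 — T = 134263 / 0.766 ≈ 175280 N (5 s.f.)

175280 N


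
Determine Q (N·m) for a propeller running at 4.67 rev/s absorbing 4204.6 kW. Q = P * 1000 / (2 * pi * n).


Formula: Q = P_W / (2 * pi * n)
Step 1 — P_W = 4204.6 kW * 1000 = 4204600.0 W
Step 2 — 2 * pi * n = 2 * pi * 4.67 = 29.342475
Step 3 — Q = 4204600.0 / 29.342475 ≈ 143290 N·m (5 s.f.)

143290 N·m


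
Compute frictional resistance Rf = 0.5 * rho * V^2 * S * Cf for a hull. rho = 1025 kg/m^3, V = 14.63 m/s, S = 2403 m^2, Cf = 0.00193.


Formula: Rf = 0.5 * rho * V^2 * S * Cf
Step 1 — V^2 = 14.63^2 = 214.0369
Step 2 — 0.5 * rho * V^2 = 0.5 * 1025 * 214.0369 = 109693.91125
Step 3 — Rf = 109693.91125 * 2403 * 0.00193 ≈ 508740 N (5 s.f.)

508740 N


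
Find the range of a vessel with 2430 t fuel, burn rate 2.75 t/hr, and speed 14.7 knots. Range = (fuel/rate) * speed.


Formula: endurance = fuel / rate; range = endurance * speed
Step 1 — endurance = 2430 / 2.75 = 883.6364 hours
Step 2 — range = 883.6364 * 14.7 ≈ 12989 nautical miles (5 s.f.)

12989 NM


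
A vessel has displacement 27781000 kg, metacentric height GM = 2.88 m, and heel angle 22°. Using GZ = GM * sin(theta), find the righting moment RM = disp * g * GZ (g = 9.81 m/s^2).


Formula: GZ = GM * sin(theta); RM = disp * g * GZ
Step 1 — GZ = 2.88 * sin(22°) = 2.88 * 0.374607 = 1.078868 m
Step 2 — RM = 27781000 * 9.81 * 1.078868 ≈ 294030000 N·m (5 s.f.)

294030000 N·m


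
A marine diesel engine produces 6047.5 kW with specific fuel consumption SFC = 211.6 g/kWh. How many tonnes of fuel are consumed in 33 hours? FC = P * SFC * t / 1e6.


Formula: FC (tonnes) = P * SFC * t / 1,000,000
Step 1 — P * SFC * t = 6047.5 * 211.6 * 33 = 42228483.0 g
Step 2 — FC (tonnes) = 42228483.0 / 1,000,000 ≈ 42.228 tonnes (5 s.f.)

42.228 tonnes


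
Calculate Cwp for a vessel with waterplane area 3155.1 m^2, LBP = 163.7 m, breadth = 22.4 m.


Formula: Cwp = Aw / (L * B)
Step 1 — L * B = 163.7 * 22.4 = 3666.88 m^2
Step 2 — Cwp = 3155.1 / 3666.88 ≈ 0.86043 (5 s.f.)

0.86043


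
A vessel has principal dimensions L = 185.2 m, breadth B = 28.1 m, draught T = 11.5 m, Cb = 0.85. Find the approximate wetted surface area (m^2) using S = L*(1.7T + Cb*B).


Formula: S = 1.7*L*T + V/T with V = Cb*L*B*T, i.e. S = L * (1.7*T + Cb*B)
Step 1 — 1.7*T = 1.7 * 11.5 = 19.55 m
Step 2 — Cb*B = 0.85 * 28.1 = 23.885 m
Step 3 — 1.7*T + Cb*B = 19.55 + 23.885 = 43.435 m
Step 4 — S = 185.2 * 43.435 ≈ 8044.2 m^2 (5 s.f.)

8044.2 m^2


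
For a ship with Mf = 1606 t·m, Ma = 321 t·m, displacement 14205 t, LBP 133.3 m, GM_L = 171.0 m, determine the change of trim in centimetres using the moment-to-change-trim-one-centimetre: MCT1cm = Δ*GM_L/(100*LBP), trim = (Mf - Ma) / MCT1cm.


Formula: net trimming moment = Mf - Ma; MCT1cm = Δ*GM_L/(100*LBP); trim = net moment / MCT1cm
Step 1 — net trimming moment = 1606 - 321 = 1285 t·m
Step 2 — MCT1cm = 14205 * 171.0 / (100 * 133.3) = 182.2247 t·m/cm
Step 3 — trim = 1285 / 182.2247 ≈ 7.0517 cm (5 s.f.)

7.0517 cm


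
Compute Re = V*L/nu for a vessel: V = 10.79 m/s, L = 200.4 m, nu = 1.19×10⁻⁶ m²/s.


Formula: Re = V * L / nu
Step 1 — V * L = 10.79 * 200.4 = 2162.316 m^2/s
Step 2 — Re = 2162.316 / 1.19e-6 = 1.82e+09

1.82e+09


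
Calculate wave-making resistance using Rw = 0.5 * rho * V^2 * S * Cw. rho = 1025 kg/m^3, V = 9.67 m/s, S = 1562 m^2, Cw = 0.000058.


Formula: Rw = 0.5 * rho * V^2 * S * Cw
Step 1 — V^2 = 9.67^2 = 93.5089
Step 2 — 0.5 * rho * V^2 = 0.5 * 1025 * 93.5089 = 47923.31125
Step 3 — Rw = 47923.31125 * 1562 * 0.000058 ≈ 4341.7 N (5 s.f.)

4341.7 N


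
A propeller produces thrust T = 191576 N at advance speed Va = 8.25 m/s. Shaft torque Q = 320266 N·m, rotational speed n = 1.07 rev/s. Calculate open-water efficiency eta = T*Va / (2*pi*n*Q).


Formula: eta = T * Va / (2 * pi * n * Q)
Step 1 — numerator = T * Va = 191576 * 8.25 = 1580502.0
Step 2 — 2 * pi * n = 2 * pi * 1.07 = 6.723008
Step 3 — denominator = 6.723008 * 320266 = 2153150.88
Step 4 — eta = 1580502.0 / 2153150.88 ≈ 0.73404 (5 s.f.)

0.73404


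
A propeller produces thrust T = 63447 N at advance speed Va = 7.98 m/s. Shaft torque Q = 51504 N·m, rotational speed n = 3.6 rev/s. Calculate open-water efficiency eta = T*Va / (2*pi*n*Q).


Formula: eta = T * Va / (2 * pi * n * Q)
Step 1 — numerator = T * Va = 63447 * 7.98 = 506307.06
Step 2 — 2 * pi * n = 2 * pi * 3.6 = 22.619467
Step 3 — denominator = 22.619467 * 51504 = 1164993.03
Step 4 — eta = 506307.06 / 1164993.03 ≈ 0.43460 (5 s.f.)

0.43460


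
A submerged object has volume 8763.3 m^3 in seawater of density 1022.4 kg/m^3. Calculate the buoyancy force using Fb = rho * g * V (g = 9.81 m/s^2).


Formula: Fb = rho * g * V
Substituting: Fb = 1022.4 * 9.81 * 8763.3
Intermediate: 1022.4 * 9.81 = 10029.744
Result: Fb = 10029.744 * 8763.3 ≈ 87894000 N (5 s.f.)

87894000 N


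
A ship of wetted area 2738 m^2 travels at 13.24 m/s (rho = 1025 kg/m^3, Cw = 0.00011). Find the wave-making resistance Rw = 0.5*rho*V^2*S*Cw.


Formula: Rw = 0.5 * rho * V^2 * S * Cw
Step 1 — V^2 = 13.24^2 = 175.2976
Step 2 — 0.5 * rho * V^2 = 0.5 * 1025 * 175.2976 = 89840.02
Step 3 — Rw = 89840.02 * 2738 * 0.00011 ≈ 27058 N (5 s.f.)

27058 N


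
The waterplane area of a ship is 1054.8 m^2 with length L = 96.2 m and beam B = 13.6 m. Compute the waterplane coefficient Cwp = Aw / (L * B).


Formula: Cwp = Aw / (L * B)
Step 1 — L * B = 96.2 * 13.6 = 1308.32 m^2
Step 2 — Cwp = 1054.8 / 1308.32 ≈ 0.80622 (5 s.f.)

0.80622


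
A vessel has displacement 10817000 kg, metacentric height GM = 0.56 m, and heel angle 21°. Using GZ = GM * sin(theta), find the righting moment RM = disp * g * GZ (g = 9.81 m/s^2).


Formula: GZ = GM * sin(theta); RM = disp * g * GZ
Step 1 — GZ = 0.56 * sin(21°) = 0.56 * 0.358368 = 0.200686 m
Step 2 — RM = 10817000 * 9.81 * 0.200686 ≈ 21296000 N·m (5 s.f.)

21296000 N·m


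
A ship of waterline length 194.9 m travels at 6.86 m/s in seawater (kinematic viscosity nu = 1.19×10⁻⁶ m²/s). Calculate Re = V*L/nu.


Formula: Re = V * L / nu
Step 1 — V * L = 6.86 * 194.9 = 1337.014 m^2/s
Step 2 — Re = 1337.014 / 1.19e-6 = 1.12e+09

1.12e+09


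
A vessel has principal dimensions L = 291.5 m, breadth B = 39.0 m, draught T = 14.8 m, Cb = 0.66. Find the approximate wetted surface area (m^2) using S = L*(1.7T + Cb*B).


Formula: S = 1.7*L*T + V/T with V = Cb*L*B*T, i.e. S = L * (1.7*T + Cb*B)
Step 1 — 1.7*T = 1.7 * 14.8 = 25.16 m
Step 2 — Cb*B = 0.66 * 39.0 = 25.74 m
Step 3 — 1.7*T + Cb*B = 25.16 + 25.74 = 50.9 m
Step 4 — S = 291.5 * 50.9 ≈ 14837 m^2 (5 s.f.)

14837 m^2


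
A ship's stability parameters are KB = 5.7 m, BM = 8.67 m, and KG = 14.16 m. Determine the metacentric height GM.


Formula: GM = KB + BM - KG
Step 1 — KM = KB + BM = 5.7 + 8.67 = 14.37 m
Step 2 — GM = KM - KG = 14.37 - 14.16 = 0.21 m

0.21 m


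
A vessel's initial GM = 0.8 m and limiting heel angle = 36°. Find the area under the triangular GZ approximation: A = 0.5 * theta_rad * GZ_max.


Formula: GZ_max = GM * sin(theta); Area = 0.5 * theta_rad * GZ_max
Step 1 — GZ_max = 0.8 * sin(36°) = 0.8 * 0.587785 = 0.470228 m
Step 2 — theta_rad = 36 * pi/180 = 0.628319 rad
Step 3 — Area = 0.5 * 0.628319 * 0.470228 ≈ 0.14773 m·rad (5 s.f.)

0.14773 m·rad


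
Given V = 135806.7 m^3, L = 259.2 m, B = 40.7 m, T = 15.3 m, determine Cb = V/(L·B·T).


Formula: Cb = V / (L * B * T)
Step 1 — L * B * T = 259.2 * 40.7 * 15.3 = 161406.432 m^3
Step 2 — Cb = 135806.7 / 161406.432 ≈ 0.84140 (5 s.f.)

0.84140


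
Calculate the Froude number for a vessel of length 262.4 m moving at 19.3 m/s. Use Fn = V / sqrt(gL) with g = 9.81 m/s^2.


Formula: Fn = V / sqrt(g * L)
Step 1 — g * L = 9.81 * 262.4 = 2574.144
Step 2 — sqrt(g * L) = sqrt(2574.144) = 50.736023
Step 3 — Fn = 19.3 / 50.736023 ≈ 0.38040 (5 s.f.)

0.38040


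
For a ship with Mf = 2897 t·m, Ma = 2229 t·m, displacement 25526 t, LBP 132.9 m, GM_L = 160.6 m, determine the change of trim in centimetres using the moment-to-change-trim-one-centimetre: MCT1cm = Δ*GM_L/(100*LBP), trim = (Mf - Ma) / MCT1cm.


Formula: net trimming moment = Mf - Ma; MCT1cm = Δ*GM_L/(100*LBP); trim = net moment / MCT1cm
Step 1 — net trimming moment = 2897 - 2229 = 668 t·m
Step 2 — MCT1cm = 25526 * 160.6 / (100 * 132.9) = 308.4632 t·m/cm
Step 3 — trim = 668 / 308.4632 ≈ 2.1656 cm (5 s.f.)

2.1656 cm


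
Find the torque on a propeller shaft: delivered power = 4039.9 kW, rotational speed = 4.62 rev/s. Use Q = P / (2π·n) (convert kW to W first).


Formula: Q = P_W / (2 * pi * n)
Step 1 — P_W = 4039.9 kW * 1000 = 4039900.0 W
Step 2 — 2 * pi * n = 2 * pi * 4.62 = 29.028316
Step 3 — Q = 4039900.0 / 29.028316 ≈ 139170 N·m (5 s.f.)

139170 N·m


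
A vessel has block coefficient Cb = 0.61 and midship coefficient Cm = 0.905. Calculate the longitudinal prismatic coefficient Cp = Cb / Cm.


Formula: Cp = Cb / Cm
Substituting: Cp = 0.61 / 0.905
Result: Cp ≈ 0.67403 (5 s.f.)

0.67403
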